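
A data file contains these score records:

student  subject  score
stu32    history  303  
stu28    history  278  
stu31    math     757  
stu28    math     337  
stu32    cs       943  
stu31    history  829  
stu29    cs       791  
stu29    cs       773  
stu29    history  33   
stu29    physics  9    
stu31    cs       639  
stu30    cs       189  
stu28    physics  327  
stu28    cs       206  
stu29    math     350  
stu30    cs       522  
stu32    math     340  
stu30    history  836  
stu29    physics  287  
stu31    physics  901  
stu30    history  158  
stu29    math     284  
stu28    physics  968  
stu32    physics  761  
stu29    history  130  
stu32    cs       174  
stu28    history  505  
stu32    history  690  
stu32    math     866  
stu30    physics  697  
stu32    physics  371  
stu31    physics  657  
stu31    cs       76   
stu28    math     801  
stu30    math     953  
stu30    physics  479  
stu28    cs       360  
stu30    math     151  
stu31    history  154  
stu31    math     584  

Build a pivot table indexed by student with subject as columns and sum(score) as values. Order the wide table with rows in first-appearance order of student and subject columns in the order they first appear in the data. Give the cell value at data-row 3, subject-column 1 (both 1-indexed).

983

With rows in first-appearance order of student, row 3 is student=stu31. subject columns in first-appearance order: history, math, cs, physics; column 1 is history.
Long rows with student=stu31, subject=history: 829 + 154 = 983.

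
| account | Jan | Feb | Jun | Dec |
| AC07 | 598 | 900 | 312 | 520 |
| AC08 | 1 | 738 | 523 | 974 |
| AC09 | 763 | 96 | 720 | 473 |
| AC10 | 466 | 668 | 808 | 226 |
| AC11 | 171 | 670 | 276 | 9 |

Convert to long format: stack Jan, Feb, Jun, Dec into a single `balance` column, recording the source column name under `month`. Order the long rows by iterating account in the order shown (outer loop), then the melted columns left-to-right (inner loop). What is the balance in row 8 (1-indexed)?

20 rows total (5 × 4). Row 8: index ⌊(8-1)/4⌋ = 1 into account → AC08; (8-1) mod 4 = 3 into the melted columns → Dec.
So row 8 is (AC08, Dec, 974); balance = 974.

974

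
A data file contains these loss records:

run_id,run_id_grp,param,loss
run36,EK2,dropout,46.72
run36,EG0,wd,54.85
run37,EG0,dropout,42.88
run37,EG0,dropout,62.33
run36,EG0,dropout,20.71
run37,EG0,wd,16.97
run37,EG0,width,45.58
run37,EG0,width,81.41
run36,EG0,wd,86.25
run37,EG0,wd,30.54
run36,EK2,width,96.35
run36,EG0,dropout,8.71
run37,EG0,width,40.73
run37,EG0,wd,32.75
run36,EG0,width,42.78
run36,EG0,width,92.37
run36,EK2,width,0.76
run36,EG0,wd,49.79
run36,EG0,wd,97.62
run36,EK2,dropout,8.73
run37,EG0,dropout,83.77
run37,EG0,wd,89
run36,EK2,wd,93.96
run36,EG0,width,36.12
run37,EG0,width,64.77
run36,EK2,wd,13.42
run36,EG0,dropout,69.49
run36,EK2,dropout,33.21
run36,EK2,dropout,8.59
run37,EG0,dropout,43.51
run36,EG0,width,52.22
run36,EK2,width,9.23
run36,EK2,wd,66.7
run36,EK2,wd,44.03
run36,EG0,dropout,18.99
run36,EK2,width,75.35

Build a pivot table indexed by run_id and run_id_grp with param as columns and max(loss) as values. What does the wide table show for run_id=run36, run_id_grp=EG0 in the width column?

Rows with run_id=run36, run_id_grp=EG0 and param=width: loss values are 42.78, 92.37, 36.12, 52.22.
max(42.78, 92.37, 36.12, 52.22) = 92.37.

92.37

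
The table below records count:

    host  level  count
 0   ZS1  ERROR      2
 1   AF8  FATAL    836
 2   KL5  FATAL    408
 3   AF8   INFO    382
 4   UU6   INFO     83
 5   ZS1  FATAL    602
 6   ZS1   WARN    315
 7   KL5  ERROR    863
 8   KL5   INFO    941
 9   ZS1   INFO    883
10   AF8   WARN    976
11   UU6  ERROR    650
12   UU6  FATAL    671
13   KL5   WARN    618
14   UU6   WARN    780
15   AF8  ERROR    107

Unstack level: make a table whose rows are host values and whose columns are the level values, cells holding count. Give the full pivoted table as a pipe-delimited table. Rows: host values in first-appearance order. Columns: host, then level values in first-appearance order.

| host | ERROR | FATAL | INFO | WARN |
| ZS1 | 2 | 602 | 883 | 315 |
| AF8 | 107 | 836 | 382 | 976 |
| KL5 | 863 | 408 | 941 | 618 |
| UU6 | 650 | 671 | 83 | 780 |

Columns: host plus the 4 distinct level values (ERROR, FATAL, INFO, WARN).
For example, row ZS1 column ERROR takes count=2 from the long row (ZS1, ERROR).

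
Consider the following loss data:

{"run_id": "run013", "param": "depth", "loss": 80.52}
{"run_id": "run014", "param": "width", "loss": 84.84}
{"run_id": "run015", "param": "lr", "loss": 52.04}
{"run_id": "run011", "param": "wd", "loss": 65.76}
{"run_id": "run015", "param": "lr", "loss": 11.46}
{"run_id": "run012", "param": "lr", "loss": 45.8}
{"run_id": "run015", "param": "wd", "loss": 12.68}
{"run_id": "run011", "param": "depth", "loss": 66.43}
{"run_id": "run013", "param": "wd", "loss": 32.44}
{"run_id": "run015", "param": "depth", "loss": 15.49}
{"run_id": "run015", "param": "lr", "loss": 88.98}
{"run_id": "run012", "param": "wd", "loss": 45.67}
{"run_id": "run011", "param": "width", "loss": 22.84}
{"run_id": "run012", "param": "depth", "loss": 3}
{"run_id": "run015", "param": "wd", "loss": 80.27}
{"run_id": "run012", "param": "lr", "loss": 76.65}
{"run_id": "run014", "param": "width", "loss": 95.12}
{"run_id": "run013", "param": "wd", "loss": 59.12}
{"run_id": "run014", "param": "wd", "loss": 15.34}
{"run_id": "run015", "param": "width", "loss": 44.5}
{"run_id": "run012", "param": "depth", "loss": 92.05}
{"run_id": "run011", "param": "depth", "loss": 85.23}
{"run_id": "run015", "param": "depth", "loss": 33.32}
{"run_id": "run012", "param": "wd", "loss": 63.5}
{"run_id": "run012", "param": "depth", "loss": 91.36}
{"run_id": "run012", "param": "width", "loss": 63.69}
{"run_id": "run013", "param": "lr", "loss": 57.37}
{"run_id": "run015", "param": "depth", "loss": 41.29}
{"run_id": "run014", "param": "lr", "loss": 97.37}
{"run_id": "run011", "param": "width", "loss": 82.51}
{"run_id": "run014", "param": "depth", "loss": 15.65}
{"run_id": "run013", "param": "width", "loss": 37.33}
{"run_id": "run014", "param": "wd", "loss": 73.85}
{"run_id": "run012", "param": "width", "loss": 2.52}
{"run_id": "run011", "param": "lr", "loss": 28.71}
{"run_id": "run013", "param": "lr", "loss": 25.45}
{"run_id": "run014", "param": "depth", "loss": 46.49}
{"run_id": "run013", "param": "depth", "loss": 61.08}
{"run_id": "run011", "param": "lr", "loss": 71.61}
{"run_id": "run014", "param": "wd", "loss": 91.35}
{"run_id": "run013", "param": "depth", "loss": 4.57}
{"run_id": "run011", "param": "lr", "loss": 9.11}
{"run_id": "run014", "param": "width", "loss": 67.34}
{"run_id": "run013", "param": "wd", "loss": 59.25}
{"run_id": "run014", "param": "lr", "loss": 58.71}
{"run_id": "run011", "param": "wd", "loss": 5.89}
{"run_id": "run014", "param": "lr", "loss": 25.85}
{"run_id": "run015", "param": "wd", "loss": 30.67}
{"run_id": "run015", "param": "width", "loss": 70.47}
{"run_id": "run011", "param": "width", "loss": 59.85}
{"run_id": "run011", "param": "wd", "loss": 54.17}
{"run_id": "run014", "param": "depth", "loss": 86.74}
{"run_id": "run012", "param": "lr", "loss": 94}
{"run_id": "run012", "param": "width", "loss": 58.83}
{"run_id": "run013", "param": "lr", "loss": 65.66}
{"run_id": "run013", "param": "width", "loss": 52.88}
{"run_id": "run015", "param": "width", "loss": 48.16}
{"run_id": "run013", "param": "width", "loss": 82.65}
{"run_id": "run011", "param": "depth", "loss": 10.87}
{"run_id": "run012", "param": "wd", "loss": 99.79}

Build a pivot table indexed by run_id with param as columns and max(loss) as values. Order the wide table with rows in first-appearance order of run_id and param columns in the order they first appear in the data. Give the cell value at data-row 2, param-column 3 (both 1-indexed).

97.37

With rows in first-appearance order of run_id, row 2 is run_id=run014. param columns in first-appearance order: depth, width, lr, wd; column 3 is lr.
Long rows with run_id=run014, param=lr: max(97.37, 58.71, 25.85) = 97.37.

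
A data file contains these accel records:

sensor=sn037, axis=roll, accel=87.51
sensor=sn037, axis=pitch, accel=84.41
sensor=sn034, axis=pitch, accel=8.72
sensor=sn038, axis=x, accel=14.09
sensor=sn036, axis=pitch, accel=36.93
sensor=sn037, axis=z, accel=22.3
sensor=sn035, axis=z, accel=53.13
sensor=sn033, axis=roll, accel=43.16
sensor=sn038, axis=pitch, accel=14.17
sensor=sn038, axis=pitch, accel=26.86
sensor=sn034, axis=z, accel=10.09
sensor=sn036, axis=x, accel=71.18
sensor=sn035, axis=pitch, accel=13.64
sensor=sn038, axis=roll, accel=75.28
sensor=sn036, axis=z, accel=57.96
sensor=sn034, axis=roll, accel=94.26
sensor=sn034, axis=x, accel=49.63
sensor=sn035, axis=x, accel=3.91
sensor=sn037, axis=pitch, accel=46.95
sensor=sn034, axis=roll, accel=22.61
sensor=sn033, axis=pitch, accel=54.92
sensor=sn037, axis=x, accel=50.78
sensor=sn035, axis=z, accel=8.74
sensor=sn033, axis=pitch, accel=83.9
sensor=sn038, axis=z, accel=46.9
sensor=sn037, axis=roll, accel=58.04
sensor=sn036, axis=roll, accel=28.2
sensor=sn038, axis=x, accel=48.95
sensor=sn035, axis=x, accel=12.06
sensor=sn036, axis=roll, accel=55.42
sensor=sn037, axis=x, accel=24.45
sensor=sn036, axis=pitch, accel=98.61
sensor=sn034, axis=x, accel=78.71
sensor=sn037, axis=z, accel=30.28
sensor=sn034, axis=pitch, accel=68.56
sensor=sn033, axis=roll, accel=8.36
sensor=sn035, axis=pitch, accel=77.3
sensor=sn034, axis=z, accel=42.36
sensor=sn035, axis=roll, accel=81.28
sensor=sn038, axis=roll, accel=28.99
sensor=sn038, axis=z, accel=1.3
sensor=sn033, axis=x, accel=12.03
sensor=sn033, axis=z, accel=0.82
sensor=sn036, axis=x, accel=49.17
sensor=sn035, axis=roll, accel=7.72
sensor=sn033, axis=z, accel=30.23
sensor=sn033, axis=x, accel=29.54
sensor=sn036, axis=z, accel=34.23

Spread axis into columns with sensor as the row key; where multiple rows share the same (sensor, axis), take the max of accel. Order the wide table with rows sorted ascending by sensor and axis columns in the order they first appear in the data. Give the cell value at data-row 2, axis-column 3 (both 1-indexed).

78.71

With rows sorted ascending by sensor, row 2 is sensor=sn034. axis columns in first-appearance order: roll, pitch, x, z; column 3 is x.
Long rows with sensor=sn034, axis=x: max(49.63, 78.71) = 78.71.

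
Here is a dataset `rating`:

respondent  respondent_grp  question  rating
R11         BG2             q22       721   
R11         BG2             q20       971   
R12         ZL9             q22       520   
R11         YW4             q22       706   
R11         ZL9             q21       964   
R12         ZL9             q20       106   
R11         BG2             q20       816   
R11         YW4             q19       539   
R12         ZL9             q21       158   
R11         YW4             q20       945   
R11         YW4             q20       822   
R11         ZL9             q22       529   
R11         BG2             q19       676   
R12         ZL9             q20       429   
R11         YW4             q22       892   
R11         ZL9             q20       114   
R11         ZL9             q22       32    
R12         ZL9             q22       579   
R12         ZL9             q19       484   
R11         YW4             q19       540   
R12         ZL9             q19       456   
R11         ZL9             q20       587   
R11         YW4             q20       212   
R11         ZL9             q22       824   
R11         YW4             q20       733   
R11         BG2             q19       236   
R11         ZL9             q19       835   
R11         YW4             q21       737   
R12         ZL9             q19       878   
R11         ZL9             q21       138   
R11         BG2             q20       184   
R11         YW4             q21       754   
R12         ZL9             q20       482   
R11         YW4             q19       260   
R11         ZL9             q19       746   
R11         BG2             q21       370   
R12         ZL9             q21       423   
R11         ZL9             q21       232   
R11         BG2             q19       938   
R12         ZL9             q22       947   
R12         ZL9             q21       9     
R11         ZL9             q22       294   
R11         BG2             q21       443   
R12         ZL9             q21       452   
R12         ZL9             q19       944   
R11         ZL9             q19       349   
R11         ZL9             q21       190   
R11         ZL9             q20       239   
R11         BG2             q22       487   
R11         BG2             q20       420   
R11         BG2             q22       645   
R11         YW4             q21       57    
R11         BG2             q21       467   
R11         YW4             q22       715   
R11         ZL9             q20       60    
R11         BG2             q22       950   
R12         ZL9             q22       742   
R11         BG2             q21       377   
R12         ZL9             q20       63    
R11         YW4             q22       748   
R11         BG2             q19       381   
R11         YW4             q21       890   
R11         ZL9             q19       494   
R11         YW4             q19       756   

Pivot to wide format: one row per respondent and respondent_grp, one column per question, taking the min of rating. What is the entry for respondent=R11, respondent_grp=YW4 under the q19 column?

Rows with respondent=R11, respondent_grp=YW4 and question=q19: rating values are 539, 540, 260, 756.
min(539, 540, 260, 756) = 260.

260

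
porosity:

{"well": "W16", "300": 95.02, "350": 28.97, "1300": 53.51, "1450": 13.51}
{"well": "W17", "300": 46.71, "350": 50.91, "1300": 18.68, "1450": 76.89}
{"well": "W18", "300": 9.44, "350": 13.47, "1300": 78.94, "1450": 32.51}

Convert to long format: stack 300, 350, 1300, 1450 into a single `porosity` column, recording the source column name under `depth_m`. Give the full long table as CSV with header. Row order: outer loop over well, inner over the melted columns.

Each (well, column) pair becomes one row: 3 × 4 = 12 rows.
For example, (W16, 300) → porosity=95.02.

well,depth_m,porosity
W16,300,95.02
W16,350,28.97
W16,1300,53.51
W16,1450,13.51
W17,300,46.71
W17,350,50.91
W17,1300,18.68
W17,1450,76.89
W18,300,9.44
W18,350,13.47
W18,1300,78.94
W18,1450,32.51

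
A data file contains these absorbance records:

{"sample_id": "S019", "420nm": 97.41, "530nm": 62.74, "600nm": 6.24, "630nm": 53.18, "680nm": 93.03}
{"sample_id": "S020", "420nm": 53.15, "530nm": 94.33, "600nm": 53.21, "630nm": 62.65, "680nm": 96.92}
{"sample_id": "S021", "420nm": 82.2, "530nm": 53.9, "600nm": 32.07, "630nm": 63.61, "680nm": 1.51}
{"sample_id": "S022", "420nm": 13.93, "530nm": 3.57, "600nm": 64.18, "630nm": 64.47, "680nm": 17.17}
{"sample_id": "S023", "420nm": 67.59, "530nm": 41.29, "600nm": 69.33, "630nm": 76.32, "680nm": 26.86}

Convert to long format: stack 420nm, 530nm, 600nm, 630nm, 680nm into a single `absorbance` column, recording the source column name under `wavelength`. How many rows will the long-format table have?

5 sample_id values × 5 melted columns = 25 rows.

25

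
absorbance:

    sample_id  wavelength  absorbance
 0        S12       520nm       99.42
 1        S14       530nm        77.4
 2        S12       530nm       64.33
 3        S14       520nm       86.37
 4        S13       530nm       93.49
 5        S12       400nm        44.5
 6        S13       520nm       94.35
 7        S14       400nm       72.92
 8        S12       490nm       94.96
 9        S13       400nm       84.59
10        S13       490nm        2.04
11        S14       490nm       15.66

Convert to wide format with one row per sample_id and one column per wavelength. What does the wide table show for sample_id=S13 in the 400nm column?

84.59

Wide layout: rows indexed by sample_id, columns are the 4 distinct wavelength values (520nm, 530nm, 400nm, 490nm).
Cell (sample_id=S13, wavelength=400nm) draws from the long row where sample_id=S13 and wavelength=400nm, which has absorbance=84.59.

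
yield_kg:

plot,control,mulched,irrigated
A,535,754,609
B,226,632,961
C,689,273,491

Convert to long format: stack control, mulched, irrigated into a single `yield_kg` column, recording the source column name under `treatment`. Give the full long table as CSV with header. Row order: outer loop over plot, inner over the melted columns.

plot,treatment,yield_kg
A,control,535
A,mulched,754
A,irrigated,609
B,control,226
B,mulched,632
B,irrigated,961
C,control,689
C,mulched,273
C,irrigated,491

Each (plot, column) pair becomes one row: 3 × 3 = 9 rows.
For example, (A, control) → yield_kg=535.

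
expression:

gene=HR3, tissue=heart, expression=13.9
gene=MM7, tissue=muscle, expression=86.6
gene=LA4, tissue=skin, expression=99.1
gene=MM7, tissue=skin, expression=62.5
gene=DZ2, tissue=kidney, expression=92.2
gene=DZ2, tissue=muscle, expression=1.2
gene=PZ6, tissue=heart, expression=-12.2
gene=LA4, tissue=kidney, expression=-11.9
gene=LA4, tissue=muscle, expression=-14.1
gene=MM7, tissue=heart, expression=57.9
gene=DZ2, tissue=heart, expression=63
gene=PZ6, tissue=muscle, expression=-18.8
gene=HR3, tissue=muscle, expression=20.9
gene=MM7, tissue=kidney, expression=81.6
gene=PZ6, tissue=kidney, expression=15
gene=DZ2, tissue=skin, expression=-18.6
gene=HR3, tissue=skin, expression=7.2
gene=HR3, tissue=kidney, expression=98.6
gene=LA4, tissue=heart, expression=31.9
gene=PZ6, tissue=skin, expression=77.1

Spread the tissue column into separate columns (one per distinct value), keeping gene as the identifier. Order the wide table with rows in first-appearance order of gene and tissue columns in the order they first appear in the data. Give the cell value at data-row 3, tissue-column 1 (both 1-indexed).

With rows in first-appearance order of gene, row 3 is gene=LA4. tissue columns in first-appearance order: heart, muscle, skin, kidney; column 1 is heart.
Long rows with gene=LA4, tissue=heart: expression = 31.9.

31.9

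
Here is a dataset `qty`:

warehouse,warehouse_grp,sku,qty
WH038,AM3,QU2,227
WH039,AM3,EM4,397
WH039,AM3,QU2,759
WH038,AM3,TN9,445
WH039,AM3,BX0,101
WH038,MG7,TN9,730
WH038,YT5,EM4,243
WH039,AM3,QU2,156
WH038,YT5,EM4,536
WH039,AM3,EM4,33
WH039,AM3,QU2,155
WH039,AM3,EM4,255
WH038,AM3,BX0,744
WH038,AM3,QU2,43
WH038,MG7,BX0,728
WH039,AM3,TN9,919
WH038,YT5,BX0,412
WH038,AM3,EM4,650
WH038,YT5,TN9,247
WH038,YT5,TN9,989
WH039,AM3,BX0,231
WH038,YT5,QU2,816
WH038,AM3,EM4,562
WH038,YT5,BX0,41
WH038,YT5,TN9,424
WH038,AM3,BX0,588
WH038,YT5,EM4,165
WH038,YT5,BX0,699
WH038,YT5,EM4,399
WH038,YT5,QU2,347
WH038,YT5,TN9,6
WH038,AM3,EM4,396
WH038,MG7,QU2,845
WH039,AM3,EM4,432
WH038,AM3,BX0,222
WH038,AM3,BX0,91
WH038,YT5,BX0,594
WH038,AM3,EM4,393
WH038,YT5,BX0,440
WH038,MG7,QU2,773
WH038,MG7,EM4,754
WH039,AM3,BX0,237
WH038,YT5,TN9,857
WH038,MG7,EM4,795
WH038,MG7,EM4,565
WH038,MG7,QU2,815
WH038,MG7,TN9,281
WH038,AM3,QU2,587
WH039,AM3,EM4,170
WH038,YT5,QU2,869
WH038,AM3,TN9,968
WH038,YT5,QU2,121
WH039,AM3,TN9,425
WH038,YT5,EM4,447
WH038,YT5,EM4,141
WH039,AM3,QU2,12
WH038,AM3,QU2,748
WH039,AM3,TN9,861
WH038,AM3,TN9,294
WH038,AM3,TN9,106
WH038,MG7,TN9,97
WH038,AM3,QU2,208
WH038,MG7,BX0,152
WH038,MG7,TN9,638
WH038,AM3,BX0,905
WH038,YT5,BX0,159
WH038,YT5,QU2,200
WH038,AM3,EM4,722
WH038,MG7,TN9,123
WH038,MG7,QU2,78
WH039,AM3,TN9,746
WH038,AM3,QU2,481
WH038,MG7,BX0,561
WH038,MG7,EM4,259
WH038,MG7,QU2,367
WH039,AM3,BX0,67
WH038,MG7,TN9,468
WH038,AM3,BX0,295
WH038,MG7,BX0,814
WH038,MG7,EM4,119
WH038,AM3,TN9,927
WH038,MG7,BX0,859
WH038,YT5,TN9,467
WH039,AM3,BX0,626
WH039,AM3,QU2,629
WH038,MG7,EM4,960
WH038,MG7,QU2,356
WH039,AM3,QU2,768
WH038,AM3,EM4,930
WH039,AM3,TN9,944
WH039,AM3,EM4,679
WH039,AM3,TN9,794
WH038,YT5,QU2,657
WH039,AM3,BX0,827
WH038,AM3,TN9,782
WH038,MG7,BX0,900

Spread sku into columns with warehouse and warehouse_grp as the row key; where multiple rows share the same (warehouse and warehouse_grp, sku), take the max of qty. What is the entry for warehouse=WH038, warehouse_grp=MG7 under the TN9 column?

730

Rows with warehouse=WH038, warehouse_grp=MG7 and sku=TN9: qty values are 730, 281, 97, 638, 123, 468.
max(730, 281, 97, 638, 123, 468) = 730.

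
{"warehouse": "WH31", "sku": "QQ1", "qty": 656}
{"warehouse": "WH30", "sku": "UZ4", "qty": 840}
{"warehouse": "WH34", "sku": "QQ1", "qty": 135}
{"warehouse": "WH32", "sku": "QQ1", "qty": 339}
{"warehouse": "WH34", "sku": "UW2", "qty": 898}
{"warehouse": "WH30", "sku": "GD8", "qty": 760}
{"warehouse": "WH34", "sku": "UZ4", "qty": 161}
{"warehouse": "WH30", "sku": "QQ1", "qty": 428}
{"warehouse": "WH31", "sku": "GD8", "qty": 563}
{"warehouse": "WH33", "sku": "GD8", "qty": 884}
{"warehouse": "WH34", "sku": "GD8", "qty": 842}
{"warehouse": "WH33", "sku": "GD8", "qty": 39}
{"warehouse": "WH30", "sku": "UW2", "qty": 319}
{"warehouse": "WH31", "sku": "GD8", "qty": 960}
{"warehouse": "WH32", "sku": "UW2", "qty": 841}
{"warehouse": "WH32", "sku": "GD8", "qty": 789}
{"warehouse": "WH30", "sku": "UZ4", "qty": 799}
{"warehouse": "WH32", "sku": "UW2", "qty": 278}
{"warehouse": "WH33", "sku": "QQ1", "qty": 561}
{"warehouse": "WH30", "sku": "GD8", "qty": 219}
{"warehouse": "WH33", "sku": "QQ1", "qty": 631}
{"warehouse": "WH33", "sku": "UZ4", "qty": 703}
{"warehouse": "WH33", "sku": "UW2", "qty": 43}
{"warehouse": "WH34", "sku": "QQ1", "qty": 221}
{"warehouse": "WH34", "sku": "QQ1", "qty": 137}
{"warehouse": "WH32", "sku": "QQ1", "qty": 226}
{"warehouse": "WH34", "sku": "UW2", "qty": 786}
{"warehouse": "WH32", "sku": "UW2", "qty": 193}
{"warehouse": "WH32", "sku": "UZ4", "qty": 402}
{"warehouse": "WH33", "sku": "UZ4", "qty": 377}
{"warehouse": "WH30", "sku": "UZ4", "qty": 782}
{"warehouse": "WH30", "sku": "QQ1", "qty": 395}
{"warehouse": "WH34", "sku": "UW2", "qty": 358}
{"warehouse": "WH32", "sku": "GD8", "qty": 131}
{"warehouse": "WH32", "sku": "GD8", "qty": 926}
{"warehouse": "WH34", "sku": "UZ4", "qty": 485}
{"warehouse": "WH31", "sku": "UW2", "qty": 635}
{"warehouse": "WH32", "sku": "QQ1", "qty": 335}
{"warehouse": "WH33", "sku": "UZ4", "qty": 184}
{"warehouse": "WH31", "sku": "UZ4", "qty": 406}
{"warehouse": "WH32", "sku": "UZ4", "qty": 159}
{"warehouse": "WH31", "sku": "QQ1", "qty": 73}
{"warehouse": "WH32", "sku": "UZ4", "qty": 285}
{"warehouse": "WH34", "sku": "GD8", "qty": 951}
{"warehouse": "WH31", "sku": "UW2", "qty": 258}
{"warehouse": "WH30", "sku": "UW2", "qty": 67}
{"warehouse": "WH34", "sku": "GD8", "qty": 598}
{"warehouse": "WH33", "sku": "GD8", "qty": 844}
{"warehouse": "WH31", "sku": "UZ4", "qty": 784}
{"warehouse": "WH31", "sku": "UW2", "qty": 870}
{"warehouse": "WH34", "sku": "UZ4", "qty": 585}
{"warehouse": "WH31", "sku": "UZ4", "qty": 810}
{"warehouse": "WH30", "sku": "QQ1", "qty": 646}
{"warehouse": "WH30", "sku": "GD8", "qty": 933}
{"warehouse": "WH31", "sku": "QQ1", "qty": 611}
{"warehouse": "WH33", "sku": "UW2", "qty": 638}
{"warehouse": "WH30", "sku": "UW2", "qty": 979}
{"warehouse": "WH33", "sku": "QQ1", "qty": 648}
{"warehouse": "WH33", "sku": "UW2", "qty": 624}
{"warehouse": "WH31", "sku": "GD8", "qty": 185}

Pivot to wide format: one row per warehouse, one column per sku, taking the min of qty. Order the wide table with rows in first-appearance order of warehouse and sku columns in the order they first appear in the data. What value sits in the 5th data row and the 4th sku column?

With rows in first-appearance order of warehouse, row 5 is warehouse=WH33. sku columns in first-appearance order: QQ1, UZ4, UW2, GD8; column 4 is GD8.
Long rows with warehouse=WH33, sku=GD8: min(884, 39, 844) = 39.

39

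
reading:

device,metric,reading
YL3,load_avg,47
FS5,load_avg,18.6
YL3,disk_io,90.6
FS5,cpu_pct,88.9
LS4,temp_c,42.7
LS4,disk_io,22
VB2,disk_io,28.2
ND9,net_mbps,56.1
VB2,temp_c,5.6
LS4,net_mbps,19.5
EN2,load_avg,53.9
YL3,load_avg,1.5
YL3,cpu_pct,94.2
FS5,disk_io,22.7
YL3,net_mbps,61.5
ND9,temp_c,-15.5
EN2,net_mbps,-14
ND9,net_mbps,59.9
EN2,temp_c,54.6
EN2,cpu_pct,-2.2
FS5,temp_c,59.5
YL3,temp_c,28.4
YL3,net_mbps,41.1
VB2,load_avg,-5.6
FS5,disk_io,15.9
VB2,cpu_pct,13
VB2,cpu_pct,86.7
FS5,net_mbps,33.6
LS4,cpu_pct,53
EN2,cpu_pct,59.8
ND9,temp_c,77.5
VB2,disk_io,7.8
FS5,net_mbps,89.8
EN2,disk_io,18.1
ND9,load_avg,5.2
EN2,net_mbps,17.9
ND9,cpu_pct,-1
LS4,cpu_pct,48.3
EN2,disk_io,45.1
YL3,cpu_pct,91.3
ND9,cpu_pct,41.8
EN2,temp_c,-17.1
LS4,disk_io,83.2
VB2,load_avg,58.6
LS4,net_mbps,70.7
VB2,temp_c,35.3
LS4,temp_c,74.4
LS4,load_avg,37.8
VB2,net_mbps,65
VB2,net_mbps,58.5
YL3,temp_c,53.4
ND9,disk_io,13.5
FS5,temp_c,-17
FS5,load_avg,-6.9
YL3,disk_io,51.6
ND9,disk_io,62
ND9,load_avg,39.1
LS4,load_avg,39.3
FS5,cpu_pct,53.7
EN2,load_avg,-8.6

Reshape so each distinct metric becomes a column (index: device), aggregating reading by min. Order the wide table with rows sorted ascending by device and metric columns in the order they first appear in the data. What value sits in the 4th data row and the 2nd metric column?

13.5

With rows sorted ascending by device, row 4 is device=ND9. metric columns in first-appearance order: load_avg, disk_io, cpu_pct, temp_c, net_mbps; column 2 is disk_io.
Long rows with device=ND9, metric=disk_io: min(13.5, 62) = 13.5.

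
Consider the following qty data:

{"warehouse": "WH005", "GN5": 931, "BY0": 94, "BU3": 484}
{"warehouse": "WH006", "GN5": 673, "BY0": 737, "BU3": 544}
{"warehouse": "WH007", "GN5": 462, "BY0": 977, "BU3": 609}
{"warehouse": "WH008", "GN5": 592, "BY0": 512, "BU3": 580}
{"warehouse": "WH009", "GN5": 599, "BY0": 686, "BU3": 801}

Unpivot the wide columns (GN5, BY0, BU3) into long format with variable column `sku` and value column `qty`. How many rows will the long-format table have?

15

5 warehouse values × 3 melted columns = 15 rows.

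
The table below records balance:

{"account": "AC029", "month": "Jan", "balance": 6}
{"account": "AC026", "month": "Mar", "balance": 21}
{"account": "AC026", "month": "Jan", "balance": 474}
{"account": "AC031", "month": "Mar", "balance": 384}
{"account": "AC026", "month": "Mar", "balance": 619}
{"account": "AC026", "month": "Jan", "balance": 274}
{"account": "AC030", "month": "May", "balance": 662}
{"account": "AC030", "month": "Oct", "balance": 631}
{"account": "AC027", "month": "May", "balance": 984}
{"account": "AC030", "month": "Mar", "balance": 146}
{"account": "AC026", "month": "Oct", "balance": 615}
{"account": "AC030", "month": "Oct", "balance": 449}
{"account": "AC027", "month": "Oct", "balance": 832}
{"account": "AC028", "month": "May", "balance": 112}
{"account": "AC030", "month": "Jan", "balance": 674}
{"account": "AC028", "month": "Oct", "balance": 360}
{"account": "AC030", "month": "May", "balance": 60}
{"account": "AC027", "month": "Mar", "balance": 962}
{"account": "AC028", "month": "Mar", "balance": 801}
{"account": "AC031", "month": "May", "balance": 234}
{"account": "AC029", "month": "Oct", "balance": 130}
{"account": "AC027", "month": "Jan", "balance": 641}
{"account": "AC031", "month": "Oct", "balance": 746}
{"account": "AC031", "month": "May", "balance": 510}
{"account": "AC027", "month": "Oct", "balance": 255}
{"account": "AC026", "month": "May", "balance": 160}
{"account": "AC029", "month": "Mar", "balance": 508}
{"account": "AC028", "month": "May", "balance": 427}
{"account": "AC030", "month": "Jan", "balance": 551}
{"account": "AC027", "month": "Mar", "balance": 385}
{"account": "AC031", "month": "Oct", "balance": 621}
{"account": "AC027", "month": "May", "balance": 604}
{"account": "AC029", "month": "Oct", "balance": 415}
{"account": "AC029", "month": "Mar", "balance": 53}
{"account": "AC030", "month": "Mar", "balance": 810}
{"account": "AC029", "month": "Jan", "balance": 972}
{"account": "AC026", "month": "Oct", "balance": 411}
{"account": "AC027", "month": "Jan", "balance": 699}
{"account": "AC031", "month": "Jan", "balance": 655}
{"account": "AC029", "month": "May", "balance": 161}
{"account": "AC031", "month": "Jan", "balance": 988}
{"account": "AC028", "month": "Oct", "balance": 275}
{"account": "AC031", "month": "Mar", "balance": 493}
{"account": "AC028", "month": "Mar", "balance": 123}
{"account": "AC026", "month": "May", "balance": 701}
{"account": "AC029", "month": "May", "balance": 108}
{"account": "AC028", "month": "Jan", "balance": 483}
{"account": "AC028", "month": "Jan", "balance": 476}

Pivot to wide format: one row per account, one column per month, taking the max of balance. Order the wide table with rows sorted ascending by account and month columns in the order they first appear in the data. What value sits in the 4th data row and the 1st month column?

972

With rows sorted ascending by account, row 4 is account=AC029. month columns in first-appearance order: Jan, Mar, May, Oct; column 1 is Jan.
Long rows with account=AC029, month=Jan: max(6, 972) = 972.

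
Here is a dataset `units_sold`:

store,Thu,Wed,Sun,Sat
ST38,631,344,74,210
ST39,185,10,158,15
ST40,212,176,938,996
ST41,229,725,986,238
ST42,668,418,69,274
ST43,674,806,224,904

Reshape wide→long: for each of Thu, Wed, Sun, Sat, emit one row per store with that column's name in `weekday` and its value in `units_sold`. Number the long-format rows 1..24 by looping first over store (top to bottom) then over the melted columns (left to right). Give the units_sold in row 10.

24 rows total (6 × 4). Row 10: index ⌊(10-1)/4⌋ = 2 into store → ST40; (10-1) mod 4 = 1 into the melted columns → Wed.
So row 10 is (ST40, Wed, 176); units_sold = 176.

176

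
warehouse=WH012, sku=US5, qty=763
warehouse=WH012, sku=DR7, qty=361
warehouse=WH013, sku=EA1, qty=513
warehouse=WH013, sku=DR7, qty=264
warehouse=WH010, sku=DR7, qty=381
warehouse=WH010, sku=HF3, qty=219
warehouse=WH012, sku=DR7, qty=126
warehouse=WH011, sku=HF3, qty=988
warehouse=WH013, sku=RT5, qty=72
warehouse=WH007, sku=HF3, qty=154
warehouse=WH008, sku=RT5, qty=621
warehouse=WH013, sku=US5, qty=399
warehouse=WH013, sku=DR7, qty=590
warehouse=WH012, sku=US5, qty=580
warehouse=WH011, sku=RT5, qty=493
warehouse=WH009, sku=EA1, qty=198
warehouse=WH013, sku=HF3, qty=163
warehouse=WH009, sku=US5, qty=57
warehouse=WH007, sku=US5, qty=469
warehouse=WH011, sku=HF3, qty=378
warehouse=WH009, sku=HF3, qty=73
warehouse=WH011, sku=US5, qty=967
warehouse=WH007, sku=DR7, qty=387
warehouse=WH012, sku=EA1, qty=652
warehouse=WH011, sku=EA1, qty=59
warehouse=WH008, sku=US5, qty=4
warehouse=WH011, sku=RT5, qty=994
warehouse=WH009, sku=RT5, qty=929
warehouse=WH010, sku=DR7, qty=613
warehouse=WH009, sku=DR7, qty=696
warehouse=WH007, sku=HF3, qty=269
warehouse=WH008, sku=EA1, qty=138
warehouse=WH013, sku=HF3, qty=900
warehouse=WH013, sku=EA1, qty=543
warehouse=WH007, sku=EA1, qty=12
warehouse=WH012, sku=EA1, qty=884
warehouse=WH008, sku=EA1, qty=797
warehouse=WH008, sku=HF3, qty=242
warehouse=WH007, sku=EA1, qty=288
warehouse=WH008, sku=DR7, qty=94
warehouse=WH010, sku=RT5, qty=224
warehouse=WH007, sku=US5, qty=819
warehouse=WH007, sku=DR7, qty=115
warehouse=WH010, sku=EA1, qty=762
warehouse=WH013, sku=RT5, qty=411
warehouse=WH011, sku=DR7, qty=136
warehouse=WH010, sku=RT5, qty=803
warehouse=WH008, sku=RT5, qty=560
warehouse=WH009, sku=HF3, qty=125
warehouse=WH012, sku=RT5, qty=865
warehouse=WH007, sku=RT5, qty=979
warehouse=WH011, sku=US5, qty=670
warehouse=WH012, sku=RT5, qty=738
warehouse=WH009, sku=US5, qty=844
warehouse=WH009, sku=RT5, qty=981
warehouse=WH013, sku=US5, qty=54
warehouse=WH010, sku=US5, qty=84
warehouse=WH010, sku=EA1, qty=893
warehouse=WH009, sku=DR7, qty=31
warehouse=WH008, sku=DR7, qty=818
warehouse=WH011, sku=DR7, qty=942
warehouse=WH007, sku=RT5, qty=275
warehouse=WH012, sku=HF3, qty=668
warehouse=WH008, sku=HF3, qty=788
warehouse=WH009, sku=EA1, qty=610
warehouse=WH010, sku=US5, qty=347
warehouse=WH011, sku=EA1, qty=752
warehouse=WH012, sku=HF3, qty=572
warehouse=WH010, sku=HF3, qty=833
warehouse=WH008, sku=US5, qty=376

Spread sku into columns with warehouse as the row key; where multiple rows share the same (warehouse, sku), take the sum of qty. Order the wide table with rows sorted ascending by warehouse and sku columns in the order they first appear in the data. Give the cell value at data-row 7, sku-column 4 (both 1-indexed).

With rows sorted ascending by warehouse, row 7 is warehouse=WH013. sku columns in first-appearance order: US5, DR7, EA1, HF3, RT5; column 4 is HF3.
Long rows with warehouse=WH013, sku=HF3: 163 + 900 = 1063.

1063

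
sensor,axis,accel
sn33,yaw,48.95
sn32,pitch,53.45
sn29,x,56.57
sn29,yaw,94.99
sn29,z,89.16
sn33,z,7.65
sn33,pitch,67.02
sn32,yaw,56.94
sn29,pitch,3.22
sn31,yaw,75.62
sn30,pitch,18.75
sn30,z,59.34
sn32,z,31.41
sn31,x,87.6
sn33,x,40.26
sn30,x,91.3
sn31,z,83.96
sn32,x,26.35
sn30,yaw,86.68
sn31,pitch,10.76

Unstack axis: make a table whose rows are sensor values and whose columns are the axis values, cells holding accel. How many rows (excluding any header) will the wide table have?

5

5 distinct sensor values → 5 rows.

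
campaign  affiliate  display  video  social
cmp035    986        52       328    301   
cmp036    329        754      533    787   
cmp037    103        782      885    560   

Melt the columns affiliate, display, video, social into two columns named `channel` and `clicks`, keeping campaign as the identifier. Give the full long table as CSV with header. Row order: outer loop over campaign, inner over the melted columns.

Each (campaign, column) pair becomes one row: 3 × 4 = 12 rows.
For example, (cmp035, affiliate) → clicks=986.

campaign,channel,clicks
cmp035,affiliate,986
cmp035,display,52
cmp035,video,328
cmp035,social,301
cmp036,affiliate,329
cmp036,display,754
cmp036,video,533
cmp036,social,787
cmp037,affiliate,103
cmp037,display,782
cmp037,video,885
cmp037,social,560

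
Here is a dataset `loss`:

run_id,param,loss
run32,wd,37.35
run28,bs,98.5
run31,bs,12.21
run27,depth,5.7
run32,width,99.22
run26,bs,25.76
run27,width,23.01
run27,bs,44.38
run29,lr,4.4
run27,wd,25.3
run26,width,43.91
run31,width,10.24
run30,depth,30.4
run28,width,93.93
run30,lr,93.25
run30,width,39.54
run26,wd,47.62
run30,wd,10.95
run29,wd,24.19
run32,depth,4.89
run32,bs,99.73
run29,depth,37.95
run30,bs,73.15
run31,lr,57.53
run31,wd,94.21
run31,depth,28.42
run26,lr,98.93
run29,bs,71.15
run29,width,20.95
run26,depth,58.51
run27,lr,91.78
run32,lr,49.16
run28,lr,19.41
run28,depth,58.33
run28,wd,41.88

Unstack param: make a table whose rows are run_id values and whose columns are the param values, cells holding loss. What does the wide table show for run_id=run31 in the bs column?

Wide layout: rows indexed by run_id, columns are the 5 distinct param values (wd, bs, depth, width, lr).
Cell (run_id=run31, param=bs) draws from the long row where run_id=run31 and param=bs, which has loss=12.21.

12.21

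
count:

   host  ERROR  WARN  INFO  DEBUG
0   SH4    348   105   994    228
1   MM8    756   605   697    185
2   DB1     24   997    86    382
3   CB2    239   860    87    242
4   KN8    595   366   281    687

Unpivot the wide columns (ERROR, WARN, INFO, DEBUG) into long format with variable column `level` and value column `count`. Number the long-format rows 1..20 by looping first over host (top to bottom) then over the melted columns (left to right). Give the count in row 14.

20 rows total (5 × 4). Row 14: index ⌊(14-1)/4⌋ = 3 into host → CB2; (14-1) mod 4 = 1 into the melted columns → WARN.
So row 14 is (CB2, WARN, 860); count = 860.

860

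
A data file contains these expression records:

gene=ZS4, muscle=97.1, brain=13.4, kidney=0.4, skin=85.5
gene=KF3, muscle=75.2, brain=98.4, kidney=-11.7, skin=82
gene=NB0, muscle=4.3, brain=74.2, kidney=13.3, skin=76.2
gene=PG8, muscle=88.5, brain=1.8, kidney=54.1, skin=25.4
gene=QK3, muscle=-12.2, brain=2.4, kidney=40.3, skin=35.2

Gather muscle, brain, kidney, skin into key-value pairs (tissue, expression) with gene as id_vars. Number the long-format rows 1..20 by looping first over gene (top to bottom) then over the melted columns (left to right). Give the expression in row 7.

-11.7

20 rows total (5 × 4). Row 7: index ⌊(7-1)/4⌋ = 1 into gene → KF3; (7-1) mod 4 = 2 into the melted columns → kidney.
So row 7 is (KF3, kidney, -11.7); expression = -11.7.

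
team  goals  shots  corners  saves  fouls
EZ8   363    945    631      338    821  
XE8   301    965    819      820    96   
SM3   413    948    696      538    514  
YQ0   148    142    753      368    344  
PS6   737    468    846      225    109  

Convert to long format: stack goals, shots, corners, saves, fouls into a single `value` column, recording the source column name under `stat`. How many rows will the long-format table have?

25

5 team values × 5 melted columns = 25 rows.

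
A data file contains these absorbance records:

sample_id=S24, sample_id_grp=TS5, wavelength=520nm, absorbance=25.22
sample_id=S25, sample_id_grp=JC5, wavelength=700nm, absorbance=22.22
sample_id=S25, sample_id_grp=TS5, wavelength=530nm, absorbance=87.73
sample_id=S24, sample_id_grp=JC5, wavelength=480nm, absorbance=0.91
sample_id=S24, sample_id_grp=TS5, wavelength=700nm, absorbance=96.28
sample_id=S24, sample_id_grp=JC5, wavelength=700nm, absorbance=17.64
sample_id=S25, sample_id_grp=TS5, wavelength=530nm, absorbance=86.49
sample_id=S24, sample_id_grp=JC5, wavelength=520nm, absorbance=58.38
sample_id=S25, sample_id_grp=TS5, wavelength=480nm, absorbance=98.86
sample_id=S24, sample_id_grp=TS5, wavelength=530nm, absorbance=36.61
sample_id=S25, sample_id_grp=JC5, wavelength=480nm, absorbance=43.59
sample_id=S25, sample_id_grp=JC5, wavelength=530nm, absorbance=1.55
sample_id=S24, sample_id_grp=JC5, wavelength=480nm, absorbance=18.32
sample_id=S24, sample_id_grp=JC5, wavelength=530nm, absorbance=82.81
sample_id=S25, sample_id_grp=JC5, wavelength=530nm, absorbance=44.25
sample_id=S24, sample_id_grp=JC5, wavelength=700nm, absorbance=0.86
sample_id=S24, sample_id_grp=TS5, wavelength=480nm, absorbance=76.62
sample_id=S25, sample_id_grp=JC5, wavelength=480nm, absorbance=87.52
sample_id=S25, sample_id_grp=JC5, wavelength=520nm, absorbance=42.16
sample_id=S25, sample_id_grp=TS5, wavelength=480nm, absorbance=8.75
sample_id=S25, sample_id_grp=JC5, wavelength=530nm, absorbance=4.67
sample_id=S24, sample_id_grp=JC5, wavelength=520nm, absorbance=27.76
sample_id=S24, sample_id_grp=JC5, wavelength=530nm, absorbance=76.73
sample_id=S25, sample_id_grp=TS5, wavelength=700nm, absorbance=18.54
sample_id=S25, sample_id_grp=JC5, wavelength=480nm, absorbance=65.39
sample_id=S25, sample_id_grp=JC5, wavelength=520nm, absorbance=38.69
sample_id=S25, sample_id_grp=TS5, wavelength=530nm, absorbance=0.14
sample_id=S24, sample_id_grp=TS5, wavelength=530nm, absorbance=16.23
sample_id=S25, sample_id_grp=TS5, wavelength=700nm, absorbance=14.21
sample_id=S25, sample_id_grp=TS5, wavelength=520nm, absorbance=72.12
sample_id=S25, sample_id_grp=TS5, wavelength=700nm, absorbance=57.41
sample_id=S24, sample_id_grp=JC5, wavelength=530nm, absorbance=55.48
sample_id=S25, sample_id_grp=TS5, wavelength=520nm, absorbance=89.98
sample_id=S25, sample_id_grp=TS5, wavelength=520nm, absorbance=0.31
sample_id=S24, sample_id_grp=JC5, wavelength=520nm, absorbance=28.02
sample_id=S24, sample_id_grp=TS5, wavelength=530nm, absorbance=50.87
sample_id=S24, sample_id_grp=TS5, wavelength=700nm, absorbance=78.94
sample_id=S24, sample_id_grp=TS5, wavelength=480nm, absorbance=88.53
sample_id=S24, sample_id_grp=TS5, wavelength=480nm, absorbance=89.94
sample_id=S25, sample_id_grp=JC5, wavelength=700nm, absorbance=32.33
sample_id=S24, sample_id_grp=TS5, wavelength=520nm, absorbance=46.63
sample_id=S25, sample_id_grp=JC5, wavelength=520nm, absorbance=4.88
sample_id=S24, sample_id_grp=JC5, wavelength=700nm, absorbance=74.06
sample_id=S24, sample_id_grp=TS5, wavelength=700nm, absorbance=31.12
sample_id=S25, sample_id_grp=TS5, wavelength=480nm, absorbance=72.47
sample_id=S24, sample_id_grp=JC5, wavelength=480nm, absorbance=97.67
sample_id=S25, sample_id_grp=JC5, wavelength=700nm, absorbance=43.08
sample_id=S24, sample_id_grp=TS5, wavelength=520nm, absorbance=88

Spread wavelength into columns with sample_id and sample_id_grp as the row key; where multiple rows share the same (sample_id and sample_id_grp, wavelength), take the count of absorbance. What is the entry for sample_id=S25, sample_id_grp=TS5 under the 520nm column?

Rows with sample_id=S25, sample_id_grp=TS5 and wavelength=520nm: absorbance values are 72.12, 89.98, 0.31.
3 rows match — count = 3.

3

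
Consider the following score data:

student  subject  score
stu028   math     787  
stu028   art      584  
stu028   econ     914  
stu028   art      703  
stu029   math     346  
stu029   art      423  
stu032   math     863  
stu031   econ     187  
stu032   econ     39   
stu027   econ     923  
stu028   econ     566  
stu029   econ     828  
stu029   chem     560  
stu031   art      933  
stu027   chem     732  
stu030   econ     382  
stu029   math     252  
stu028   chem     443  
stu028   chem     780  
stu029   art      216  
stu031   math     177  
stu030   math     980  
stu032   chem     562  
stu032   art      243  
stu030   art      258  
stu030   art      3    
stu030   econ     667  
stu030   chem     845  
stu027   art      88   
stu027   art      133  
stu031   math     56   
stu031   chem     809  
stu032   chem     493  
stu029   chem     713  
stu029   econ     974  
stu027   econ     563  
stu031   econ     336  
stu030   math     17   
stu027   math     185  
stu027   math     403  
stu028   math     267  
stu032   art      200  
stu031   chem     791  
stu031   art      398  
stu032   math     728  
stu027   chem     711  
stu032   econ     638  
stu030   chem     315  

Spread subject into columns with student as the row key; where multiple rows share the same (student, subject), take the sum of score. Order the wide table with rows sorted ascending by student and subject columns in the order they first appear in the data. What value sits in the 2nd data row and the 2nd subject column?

1287

With rows sorted ascending by student, row 2 is student=stu028. subject columns in first-appearance order: math, art, econ, chem; column 2 is art.
Long rows with student=stu028, subject=art: 584 + 703 = 1287.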